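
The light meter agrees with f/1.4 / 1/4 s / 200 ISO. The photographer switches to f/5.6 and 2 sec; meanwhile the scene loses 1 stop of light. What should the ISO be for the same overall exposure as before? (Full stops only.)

Scene light: 1 stop darker.
Aperture: f/1.4 → f/2 → f/2.8 → f/4 → f/5.6 — 4 stops smaller aperture (darker).
Shutter speed: 1/4 → 1/2 → 1 → 2 — 3 stops longer (brighter).
Net so far: 2 stops darker. ISO: 200 → 400 → 800.

ISO 800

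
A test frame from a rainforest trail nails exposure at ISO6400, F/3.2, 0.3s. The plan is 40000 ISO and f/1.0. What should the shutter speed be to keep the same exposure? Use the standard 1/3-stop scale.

1/200s

ISO: 6400 → 8000 → 10000 → 12800 → 16000 → 20000 → 25600 → 32000 → 40000 — 2 2/3 stops higher (brighter).
Aperture: f/3.2 → f/2.8 → f/2.5 → f/2.2 → f/2 → f/1.8 → f/1.6 → f/1.4 → f/1.2 → f/1.1 → f/1.0 — 3 1/3 stops wider (brighter).
Net change so far: 6 stops brighter. Offset with the shutter speed: 0.3 → 1/4 → 1/5 → 1/6 → 1/8 → 1/10 → 1/13 → 1/15 → 1/20 → 1/25 → 1/30 → 1/40 → 1/50 → 1/60 → 1/80 → 1/100 → 1/125 → 1/160 → 1/200.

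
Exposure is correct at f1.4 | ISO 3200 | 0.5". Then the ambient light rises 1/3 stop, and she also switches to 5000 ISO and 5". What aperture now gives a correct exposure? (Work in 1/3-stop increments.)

f/6.3

Scene light: 1/3 stop brighter.
ISO: 3200 → 4000 → 5000 — 2/3 stop raised (brighter).
Shutter speed: 0.5 → 0.6 → 0.8 → 1 → 1.3 → 1.6 → 2 → 2.5 → 3.2 → 4 → 5 — 3 1/3 stops slower (brighter).
Net so far: 4 1/3 stops brighter. Aperture: f/1.4 → f/1.6 → f/1.8 → f/2 → f/2.2 → f/2.5 → f/2.8 → f/3.2 → f/3.5 → f/4 → f/4.5 → f/5 → f/5.6 → f/6.3.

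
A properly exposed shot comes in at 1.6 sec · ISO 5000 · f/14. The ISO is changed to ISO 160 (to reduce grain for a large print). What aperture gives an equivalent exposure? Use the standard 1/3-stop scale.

f/2.5

ISO: 5000 → 4000 → 3200 → 2500 → 2000 → 1600 → 1250 → 1000 → 800 → 640 → 500 → 400 → 320 → 250 → 200 → 160 — 5 stops dropped (darker).
Need 5 stops brighter from the aperture: f/14 → f/13 → f/11 → f/10 → f/9 → f/8 → f/7.1 → f/6.3 → f/5.6 → f/5 → f/4.5 → f/4 → f/3.5 → f/3.2 → f/2.8 → f/2.5.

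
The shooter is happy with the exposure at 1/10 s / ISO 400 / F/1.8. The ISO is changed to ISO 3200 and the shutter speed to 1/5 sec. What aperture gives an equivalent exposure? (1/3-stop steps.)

ISO: 400 → 500 → 640 → 800 → 1000 → 1250 → 1600 → 2000 → 2500 → 3200 — 3 stops higher (brighter).
Shutter speed: 1/10 → 1/8 → 1/6 → 1/5 — 1 stop slower (brighter).
Net change so far: 4 stops brighter. Offset with the aperture: f/1.8 → f/2 → f/2.2 → f/2.5 → f/2.8 → f/3.2 → f/3.5 → f/4 → f/4.5 → f/5 → f/5.6 → f/6.3 → f/7.1.

f/7.1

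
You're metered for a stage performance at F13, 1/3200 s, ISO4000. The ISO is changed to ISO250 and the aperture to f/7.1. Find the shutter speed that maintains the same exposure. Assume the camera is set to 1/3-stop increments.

1/640s

ISO: 4000 → 3200 → 2500 → 2000 → 1600 → 1250 → 1000 → 800 → 640 → 500 → 400 → 320 → 250 — 4 stops lower (darker).
Aperture: f/13 → f/11 → f/10 → f/9 → f/8 → f/7.1 — 1 2/3 stops opened up (brighter).
Net change so far: 2 1/3 stops darker. Offset with the shutter speed: 1/3200 → 1/2500 → 1/2000 → 1/1600 → 1/1250 → 1/1000 → 1/800 → 1/640.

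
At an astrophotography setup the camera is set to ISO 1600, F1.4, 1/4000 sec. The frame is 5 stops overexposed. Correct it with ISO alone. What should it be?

ISO 50

Overexposed by 5 stops → need 5 stops darker.
ISO: 1600 → 800 → 400 → 200 → 100 → 50.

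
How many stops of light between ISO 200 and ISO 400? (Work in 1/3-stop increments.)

1 stop

200 → 250 → 320 → 400 — count the steps: 3 third-stops = 1 stop.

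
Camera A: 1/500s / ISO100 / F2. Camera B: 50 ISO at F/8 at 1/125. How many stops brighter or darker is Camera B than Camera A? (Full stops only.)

Aperture: f/2 → f/2.8 → f/4 → f/5.6 → f/8 — 4 stops narrower (darker).
Shutter speed: 1/500 → 1/250 → 1/125 — 2 stops slower (brighter).
ISO: 100 → 50 — 1 stop dropped (darker).
Net: −4 +2 −1 = −3 stops.

3 stops darker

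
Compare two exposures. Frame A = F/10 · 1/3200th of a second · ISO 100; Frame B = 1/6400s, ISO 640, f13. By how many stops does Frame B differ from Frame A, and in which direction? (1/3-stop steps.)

Aperture: f/10 → f/11 → f/13 — 2/3 stop stopped down (darker).
Shutter speed: 1/3200 → 1/4000 → 1/5000 → 1/6400 — 1 stop faster (darker).
ISO: 100 → 125 → 160 → 200 → 250 → 320 → 400 → 500 → 640 — 2 2/3 stops raised (brighter).
Net: −2/3 −1 +2 2/3 = +1 stop.

1 stop brighter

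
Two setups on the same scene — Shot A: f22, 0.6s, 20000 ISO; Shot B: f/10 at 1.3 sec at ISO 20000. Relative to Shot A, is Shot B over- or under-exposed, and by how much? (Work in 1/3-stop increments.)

3 1/3 stops brighter

Aperture: f/22 → f/20 → f/18 → f/16 → f/14 → f/13 → f/11 → f/10 — 2 1/3 stops larger aperture (brighter).
Shutter speed: 0.6 → 0.8 → 1 → 1.3 — 1 stop slower (brighter).
ISO: unchanged.
Net: +2 1/3 +1 = +3 1/3 stops.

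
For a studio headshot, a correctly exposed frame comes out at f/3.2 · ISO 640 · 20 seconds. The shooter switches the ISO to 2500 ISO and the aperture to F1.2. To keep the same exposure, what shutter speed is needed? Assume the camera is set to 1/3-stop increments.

ISO: 640 → 800 → 1000 → 1250 → 1600 → 2000 → 2500 — 2 stops raised (brighter).
Aperture: f/3.2 → f/2.8 → f/2.5 → f/2.2 → f/2 → f/1.8 → f/1.6 → f/1.4 → f/1.2 — 2 2/3 stops wider (brighter).
Net change so far: 4 2/3 stops brighter. Offset with the shutter speed: 20 → 15 → 13 → 10 → 8 → 6 → 5 → 4 → 3.2 → 2.5 → 2 → 1.6 → 1.3 → 1 → 0.8.

0.8 s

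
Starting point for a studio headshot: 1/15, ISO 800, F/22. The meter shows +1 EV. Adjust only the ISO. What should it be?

ISO 400

Overexposed by 1 stop → need 1 stop darker.
ISO: 800 → 400.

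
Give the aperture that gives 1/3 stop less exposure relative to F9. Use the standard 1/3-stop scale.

f/10

Aperture: f/9 → f/10 — 1/3 stop narrower (darker).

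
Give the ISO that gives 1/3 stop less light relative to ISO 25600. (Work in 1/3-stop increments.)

ISO 20000

ISO: 25600 → 20000 — 1/3 stop dropped (darker).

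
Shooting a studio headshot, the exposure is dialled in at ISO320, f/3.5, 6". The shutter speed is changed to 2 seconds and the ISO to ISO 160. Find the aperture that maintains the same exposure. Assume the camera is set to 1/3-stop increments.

f/1.4

Shutter speed: 6 → 5 → 4 → 3.2 → 2.5 → 2 — 1 2/3 stops shorter (darker).
ISO: 320 → 250 → 200 → 160 — 1 stop dropped (darker).
Net change so far: 2 2/3 stops darker. Offset with the aperture: f/3.5 → f/3.2 → f/2.8 → f/2.5 → f/2.2 → f/2 → f/1.8 → f/1.6 → f/1.4.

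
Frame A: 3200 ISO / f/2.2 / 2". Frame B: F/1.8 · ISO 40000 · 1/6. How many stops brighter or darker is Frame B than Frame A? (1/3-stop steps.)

2/3 stop brighter

Aperture: f/2.2 → f/2 → f/1.8 — 2/3 stop wider (brighter).
Shutter speed: 2 → 1.6 → 1.3 → 1 → 0.8 → 0.6 → 0.5 → 0.4 → 0.3 → 1/4 → 1/5 → 1/6 — 3 2/3 stops faster (darker).
ISO: 3200 → 4000 → 5000 → 6400 → 8000 → 10000 → 12800 → 16000 → 20000 → 25600 → 32000 → 40000 — 3 2/3 stops higher (brighter).
Net: +2/3 −3 2/3 +3 2/3 = +2/3 stops.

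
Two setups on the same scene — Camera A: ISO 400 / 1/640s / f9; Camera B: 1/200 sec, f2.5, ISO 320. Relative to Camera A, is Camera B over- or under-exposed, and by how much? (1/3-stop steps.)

Aperture: f/9 → f/8 → f/7.1 → f/6.3 → f/5.6 → f/5 → f/4.5 → f/4 → f/3.5 → f/3.2 → f/2.8 → f/2.5 — 3 2/3 stops wider (brighter).
Shutter speed: 1/640 → 1/500 → 1/400 → 1/320 → 1/250 → 1/200 — 1 2/3 stops slower (brighter).
ISO: 400 → 320 — 1/3 stop dropped (darker).
Net: +3 2/3 +1 2/3 −1/3 = +5 stops.

5 stops brighter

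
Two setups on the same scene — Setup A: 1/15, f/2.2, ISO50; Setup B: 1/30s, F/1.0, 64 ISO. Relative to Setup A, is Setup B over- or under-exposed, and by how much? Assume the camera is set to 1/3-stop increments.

Aperture: f/2.2 → f/2 → f/1.8 → f/1.6 → f/1.4 → f/1.2 → f/1.1 → f/1.0 — 2 1/3 stops opened up (brighter).
Shutter speed: 1/15 → 1/20 → 1/25 → 1/30 — 1 stop faster (darker).
ISO: 50 → 64 — 1/3 stop raised (brighter).
Net: +2 1/3 −1 +1/3 = +1 2/3 stops.

1 2/3 stops brighter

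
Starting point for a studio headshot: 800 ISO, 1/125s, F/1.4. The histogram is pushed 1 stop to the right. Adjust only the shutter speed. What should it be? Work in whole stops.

1/250s

Overexposed by 1 stop → need 1 stop darker.
Shutter speed: 1/125 → 1/250.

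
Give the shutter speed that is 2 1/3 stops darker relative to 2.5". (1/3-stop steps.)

Shutter speed: 2.5 → 2 → 1.6 → 1.3 → 1 → 0.8 → 0.6 → 0.5 — 2 1/3 stops shorter (darker).

0.5 s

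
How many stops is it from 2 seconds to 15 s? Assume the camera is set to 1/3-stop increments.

2 → 2.5 → 3.2 → 4 → 5 → 6 → 8 → 10 → 13 → 15 — count the steps: 9 third-stops = 3 stops.

3 stops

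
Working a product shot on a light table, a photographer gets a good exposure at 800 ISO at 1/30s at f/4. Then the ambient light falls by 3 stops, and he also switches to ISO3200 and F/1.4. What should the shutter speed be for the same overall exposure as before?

Scene light: 3 stops darker.
ISO: 800 → 1600 → 3200 — 2 stops higher (brighter).
Aperture: f/4 → f/2.8 → f/2 → f/1.4 — 3 stops wider (brighter).
Net so far: 2 stops brighter. Shutter speed: 1/30 → 1/60 → 1/125.

1/125s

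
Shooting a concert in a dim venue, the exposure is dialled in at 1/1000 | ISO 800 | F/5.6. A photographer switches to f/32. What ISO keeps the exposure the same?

Aperture: f/5.6 → f/8 → f/11 → f/16 → f/22 → f/32 — 5 stops smaller aperture (darker).
Need 5 stops brighter from the ISO: 800 → 1600 → 3200 → 6400 → 12800 → 25600.

ISO 25600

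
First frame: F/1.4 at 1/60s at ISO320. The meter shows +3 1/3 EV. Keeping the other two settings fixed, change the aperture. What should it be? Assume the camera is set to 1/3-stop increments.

f/4.5

Overexposed by 3 1/3 stops → need 3 1/3 stops darker.
Aperture: f/1.4 → f/1.6 → f/1.8 → f/2 → f/2.2 → f/2.5 → f/2.8 → f/3.2 → f/3.5 → f/4 → f/4.5.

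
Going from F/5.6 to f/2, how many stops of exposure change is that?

3 stops

f/5.6 → f/4 → f/2.8 → f/2 — count the steps: 3 stops.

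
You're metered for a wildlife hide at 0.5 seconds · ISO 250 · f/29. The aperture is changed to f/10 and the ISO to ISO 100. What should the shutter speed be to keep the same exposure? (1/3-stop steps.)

1/6s

Aperture: f/29 → f/25 → f/22 → f/20 → f/18 → f/16 → f/14 → f/13 → f/11 → f/10 — 3 stops larger aperture (brighter).
ISO: 250 → 200 → 160 → 125 → 100 — 1 1/3 stops dropped (darker).
Net change so far: 1 2/3 stops brighter. Offset with the shutter speed: 0.5 → 0.4 → 0.3 → 1/4 → 1/5 → 1/6.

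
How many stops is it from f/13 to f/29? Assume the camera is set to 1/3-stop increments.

f/13 → f/14 → f/16 → f/18 → f/20 → f/22 → f/25 → f/29 — count the steps: 7 third-stops = 2 1/3 stops.

2 1/3 stops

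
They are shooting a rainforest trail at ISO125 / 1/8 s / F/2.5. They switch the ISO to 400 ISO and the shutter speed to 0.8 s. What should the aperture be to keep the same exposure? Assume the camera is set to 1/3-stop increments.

ISO: 125 → 160 → 200 → 250 → 320 → 400 — 1 2/3 stops raised (brighter).
Shutter speed: 1/8 → 1/6 → 1/5 → 1/4 → 0.3 → 0.4 → 0.5 → 0.6 → 0.8 — 2 2/3 stops longer (brighter).
Net change so far: 4 1/3 stops brighter. Offset with the aperture: f/2.5 → f/2.8 → f/3.2 → f/3.5 → f/4 → f/4.5 → f/5 → f/5.6 → f/6.3 → f/7.1 → f/8 → f/9 → f/10 → f/11.

f/11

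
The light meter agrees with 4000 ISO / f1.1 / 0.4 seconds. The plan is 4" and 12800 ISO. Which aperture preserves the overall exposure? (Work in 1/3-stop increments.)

Shutter speed: 0.4 → 0.5 → 0.6 → 0.8 → 1 → 1.3 → 1.6 → 2 → 2.5 → 3.2 → 4 — 3 1/3 stops longer (brighter).
ISO: 4000 → 5000 → 6400 → 8000 → 10000 → 12800 — 1 2/3 stops higher (brighter).
Net change so far: 5 stops brighter. Offset with the aperture: f/1.1 → f/1.2 → f/1.4 → f/1.6 → f/1.8 → f/2 → f/2.2 → f/2.5 → f/2.8 → f/3.2 → f/3.5 → f/4 → f/4.5 → f/5 → f/5.6 → f/6.3.

f/6.3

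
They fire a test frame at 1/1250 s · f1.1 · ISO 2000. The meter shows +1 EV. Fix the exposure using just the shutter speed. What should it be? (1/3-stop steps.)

Overexposed by 1 stop → need 1 stop darker.
Shutter speed: 1/1250 → 1/1600 → 1/2000 → 1/2500.

1/2500s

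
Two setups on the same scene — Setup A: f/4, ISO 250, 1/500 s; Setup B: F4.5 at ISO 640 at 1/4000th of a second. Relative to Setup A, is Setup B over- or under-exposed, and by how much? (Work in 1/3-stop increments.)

Aperture: f/4 → f/4.5 — 1/3 stop smaller aperture (darker).
Shutter speed: 1/500 → 1/640 → 1/800 → 1/1000 → 1/1250 → 1/1600 → 1/2000 → 1/2500 → 1/3200 → 1/4000 — 3 stops shorter (darker).
ISO: 250 → 320 → 400 → 500 → 640 — 1 1/3 stops raised (brighter).
Net: −1/3 −3 +1 1/3 = −2 stops.

2 stops darker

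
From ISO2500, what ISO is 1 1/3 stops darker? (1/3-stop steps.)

ISO 1000

ISO: 2500 → 2000 → 1600 → 1250 → 1000 — 1 1/3 stops lower (darker).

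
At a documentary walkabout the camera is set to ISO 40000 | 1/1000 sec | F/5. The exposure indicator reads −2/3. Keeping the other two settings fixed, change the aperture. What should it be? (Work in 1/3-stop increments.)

f/4

Underexposed by 2/3 stop → need 2/3 stop brighter.
Aperture: f/5 → f/4.5 → f/4.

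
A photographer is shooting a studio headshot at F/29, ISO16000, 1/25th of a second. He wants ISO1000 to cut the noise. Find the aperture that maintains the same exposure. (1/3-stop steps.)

ISO: 16000 → 12800 → 10000 → 8000 → 6400 → 5000 → 4000 → 3200 → 2500 → 2000 → 1600 → 1250 → 1000 — 4 stops dropped (darker).
Need 4 stops brighter from the aperture: f/29 → f/25 → f/22 → f/20 → f/18 → f/16 → f/14 → f/13 → f/11 → f/10 → f/9 → f/8 → f/7.1.

f/7.1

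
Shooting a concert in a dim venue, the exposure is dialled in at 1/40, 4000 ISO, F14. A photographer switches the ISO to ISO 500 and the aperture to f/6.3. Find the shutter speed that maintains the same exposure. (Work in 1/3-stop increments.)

1/25s

ISO: 4000 → 3200 → 2500 → 2000 → 1600 → 1250 → 1000 → 800 → 640 → 500 — 3 stops lower (darker).
Aperture: f/14 → f/13 → f/11 → f/10 → f/9 → f/8 → f/7.1 → f/6.3 — 2 1/3 stops wider (brighter).
Net change so far: 2/3 stop darker. Offset with the shutter speed: 1/40 → 1/30 → 1/25.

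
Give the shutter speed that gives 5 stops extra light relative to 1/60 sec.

Shutter speed: 1/60 → 1/30 → 1/15 → 1/8 → 1/4 → 1/2 — 5 stops longer (brighter).

1/2s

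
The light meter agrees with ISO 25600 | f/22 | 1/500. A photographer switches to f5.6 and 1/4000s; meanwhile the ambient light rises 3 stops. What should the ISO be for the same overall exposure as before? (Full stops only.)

Scene light: 3 stops brighter.
Aperture: f/22 → f/16 → f/11 → f/8 → f/5.6 — 4 stops wider (brighter).
Shutter speed: 1/500 → 1/1000 → 1/2000 → 1/4000 — 3 stops shorter (darker).
Net so far: 4 stops brighter. ISO: 25600 → 12800 → 6400 → 3200 → 1600.

ISO 1600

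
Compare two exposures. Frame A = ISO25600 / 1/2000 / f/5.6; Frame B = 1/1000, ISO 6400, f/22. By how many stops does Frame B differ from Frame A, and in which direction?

5 stops darker

Aperture: f/5.6 → f/8 → f/11 → f/16 → f/22 — 4 stops stopped down (darker).
Shutter speed: 1/2000 → 1/1000 — 1 stop longer (brighter).
ISO: 25600 → 12800 → 6400 — 2 stops lower (darker).
Net: −4 +1 −2 = −5 stops.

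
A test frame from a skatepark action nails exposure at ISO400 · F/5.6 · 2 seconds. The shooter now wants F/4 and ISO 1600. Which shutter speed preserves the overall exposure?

Aperture: f/5.6 → f/4 — 1 stop opened up (brighter).
ISO: 400 → 800 → 1600 — 2 stops raised (brighter).
Net change so far: 3 stops brighter. Offset with the shutter speed: 2 → 1 → 1/2 → 1/4.

1/4s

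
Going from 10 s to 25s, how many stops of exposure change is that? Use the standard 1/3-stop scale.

1 1/3 stops

10 → 13 → 15 → 20 → 25 — count the steps: 4 third-stops = 1 1/3 stops.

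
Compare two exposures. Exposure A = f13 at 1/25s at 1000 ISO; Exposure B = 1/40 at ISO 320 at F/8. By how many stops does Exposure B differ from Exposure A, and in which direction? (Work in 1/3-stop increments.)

1 stop darker

Aperture: f/13 → f/11 → f/10 → f/9 → f/8 — 1 1/3 stops larger aperture (brighter).
Shutter speed: 1/25 → 1/30 → 1/40 — 2/3 stop shorter (darker).
ISO: 1000 → 800 → 640 → 500 → 400 → 320 — 1 2/3 stops dropped (darker).
Net: +1 1/3 −2/3 −1 2/3 = −1 stop.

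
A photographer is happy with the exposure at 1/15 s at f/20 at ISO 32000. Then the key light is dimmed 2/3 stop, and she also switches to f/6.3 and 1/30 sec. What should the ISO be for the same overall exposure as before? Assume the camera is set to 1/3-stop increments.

ISO 10000

Scene light: 2/3 stop darker.
Aperture: f/20 → f/18 → f/16 → f/14 → f/13 → f/11 → f/10 → f/9 → f/8 → f/7.1 → f/6.3 — 3 1/3 stops wider (brighter).
Shutter speed: 1/15 → 1/20 → 1/25 → 1/30 — 1 stop shorter (darker).
Net so far: 1 2/3 stops brighter. ISO: 32000 → 25600 → 20000 → 16000 → 12800 → 10000.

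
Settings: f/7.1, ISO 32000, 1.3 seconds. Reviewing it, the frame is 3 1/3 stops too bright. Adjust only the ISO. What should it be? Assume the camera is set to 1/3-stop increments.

ISO 3200

Overexposed by 3 1/3 stops → need 3 1/3 stops darker.
ISO: 32000 → 25600 → 20000 → 16000 → 12800 → 10000 → 8000 → 6400 → 5000 → 4000 → 3200.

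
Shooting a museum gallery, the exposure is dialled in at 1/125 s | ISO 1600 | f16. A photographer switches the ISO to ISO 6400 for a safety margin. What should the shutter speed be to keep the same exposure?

ISO: 1600 → 3200 → 6400 — 2 stops higher (brighter).
Need 2 stops darker from the shutter speed: 1/125 → 1/250 → 1/500.

1/500s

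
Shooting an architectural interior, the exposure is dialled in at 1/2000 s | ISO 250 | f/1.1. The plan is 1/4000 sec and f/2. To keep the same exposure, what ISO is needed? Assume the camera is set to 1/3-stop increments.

ISO 1600

Shutter speed: 1/2000 → 1/2500 → 1/3200 → 1/4000 — 1 stop faster (darker).
Aperture: f/1.1 → f/1.2 → f/1.4 → f/1.6 → f/1.8 → f/2 — 1 2/3 stops stopped down (darker).
Net change so far: 2 2/3 stops darker. Offset with the ISO: 250 → 320 → 400 → 500 → 640 → 800 → 1000 → 1250 → 1600.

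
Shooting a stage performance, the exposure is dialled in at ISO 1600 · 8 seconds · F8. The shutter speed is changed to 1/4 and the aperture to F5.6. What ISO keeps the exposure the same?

ISO 25600

Shutter speed: 8 → 4 → 2 → 1 → 1/2 → 1/4 — 5 stops faster (darker).
Aperture: f/8 → f/5.6 — 1 stop opened up (brighter).
Net change so far: 4 stops darker. Offset with the ISO: 1600 → 3200 → 6400 → 12800 → 25600.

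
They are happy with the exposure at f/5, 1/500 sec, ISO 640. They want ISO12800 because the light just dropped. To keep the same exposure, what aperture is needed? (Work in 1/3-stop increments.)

f/22

ISO: 640 → 800 → 1000 → 1250 → 1600 → 2000 → 2500 → 3200 → 4000 → 5000 → 6400 → 8000 → 10000 → 12800 — 4 1/3 stops higher (brighter).
Need 4 1/3 stops darker from the aperture: f/5 → f/5.6 → f/6.3 → f/7.1 → f/8 → f/9 → f/10 → f/11 → f/13 → f/14 → f/16 → f/18 → f/20 → f/22.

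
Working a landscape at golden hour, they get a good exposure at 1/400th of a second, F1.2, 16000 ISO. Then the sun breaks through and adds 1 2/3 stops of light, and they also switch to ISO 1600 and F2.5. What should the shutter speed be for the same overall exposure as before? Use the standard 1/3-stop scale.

Scene light: 1 2/3 stops brighter.
ISO: 16000 → 12800 → 10000 → 8000 → 6400 → 5000 → 4000 → 3200 → 2500 → 2000 → 1600 — 3 1/3 stops dropped (darker).
Aperture: f/1.2 → f/1.4 → f/1.6 → f/1.8 → f/2 → f/2.2 → f/2.5 — 2 stops smaller aperture (darker).
Net so far: 3 2/3 stops darker. Shutter speed: 1/400 → 1/320 → 1/250 → 1/200 → 1/160 → 1/125 → 1/100 → 1/80 → 1/60 → 1/50 → 1/40 → 1/30.

1/30s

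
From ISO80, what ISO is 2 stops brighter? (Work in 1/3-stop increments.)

ISO 320

ISO: 80 → 100 → 125 → 160 → 200 → 250 → 320 — 2 stops raised (brighter).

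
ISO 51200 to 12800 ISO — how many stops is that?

2 stops

51200 → 25600 → 12800 — count the steps: 2 stops.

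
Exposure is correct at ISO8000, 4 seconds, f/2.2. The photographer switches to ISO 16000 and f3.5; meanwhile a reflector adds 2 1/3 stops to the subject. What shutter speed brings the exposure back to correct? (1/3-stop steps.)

Scene light: 2 1/3 stops brighter.
ISO: 8000 → 10000 → 12800 → 16000 — 1 stop raised (brighter).
Aperture: f/2.2 → f/2.5 → f/2.8 → f/3.2 → f/3.5 — 1 1/3 stops stopped down (darker).
Net so far: 2 stops brighter. Shutter speed: 4 → 3.2 → 2.5 → 2 → 1.6 → 1.3 → 1.

1 s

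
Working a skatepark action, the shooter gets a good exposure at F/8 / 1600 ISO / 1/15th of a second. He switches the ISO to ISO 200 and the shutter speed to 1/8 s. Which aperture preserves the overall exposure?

ISO: 1600 → 800 → 400 → 200 — 3 stops dropped (darker).
Shutter speed: 1/15 → 1/8 — 1 stop longer (brighter).
Net change so far: 2 stops darker. Offset with the aperture: f/8 → f/5.6 → f/4.

f/4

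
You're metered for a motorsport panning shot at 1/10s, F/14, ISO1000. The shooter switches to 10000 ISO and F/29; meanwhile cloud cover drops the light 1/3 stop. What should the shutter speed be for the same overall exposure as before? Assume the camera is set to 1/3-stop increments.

1/20s

Scene light: 1/3 stop darker.
ISO: 1000 → 1250 → 1600 → 2000 → 2500 → 3200 → 4000 → 5000 → 6400 → 8000 → 10000 — 3 1/3 stops raised (brighter).
Aperture: f/14 → f/16 → f/18 → f/20 → f/22 → f/25 → f/29 — 2 stops stopped down (darker).
Net so far: 1 stop brighter. Shutter speed: 1/10 → 1/13 → 1/15 → 1/20.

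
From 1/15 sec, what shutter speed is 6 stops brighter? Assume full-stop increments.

Shutter speed: 1/15 → 1/8 → 1/4 → 1/2 → 1 → 2 → 4 — 6 stops slower (brighter).

4 s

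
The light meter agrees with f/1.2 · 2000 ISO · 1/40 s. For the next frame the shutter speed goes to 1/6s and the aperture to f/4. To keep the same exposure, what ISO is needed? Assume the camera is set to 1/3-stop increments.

ISO 3200

Shutter speed: 1/40 → 1/30 → 1/25 → 1/20 → 1/15 → 1/13 → 1/10 → 1/8 → 1/6 — 2 2/3 stops slower (brighter).
Aperture: f/1.2 → f/1.4 → f/1.6 → f/1.8 → f/2 → f/2.2 → f/2.5 → f/2.8 → f/3.2 → f/3.5 → f/4 — 3 1/3 stops narrower (darker).
Net change so far: 2/3 stop darker. Offset with the ISO: 2000 → 2500 → 3200.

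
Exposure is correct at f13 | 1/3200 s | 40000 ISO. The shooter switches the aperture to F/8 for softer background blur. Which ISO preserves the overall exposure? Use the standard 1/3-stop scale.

Aperture: f/13 → f/11 → f/10 → f/9 → f/8 — 1 1/3 stops wider (brighter).
Need 1 1/3 stops darker from the ISO: 40000 → 32000 → 25600 → 20000 → 16000.

ISO 16000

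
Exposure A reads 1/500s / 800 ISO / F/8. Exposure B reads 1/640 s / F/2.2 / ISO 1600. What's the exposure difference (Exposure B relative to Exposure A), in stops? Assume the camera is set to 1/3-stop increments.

Aperture: f/8 → f/7.1 → f/6.3 → f/5.6 → f/5 → f/4.5 → f/4 → f/3.5 → f/3.2 → f/2.8 → f/2.5 → f/2.2 — 3 2/3 stops larger aperture (brighter).
Shutter speed: 1/500 → 1/640 — 1/3 stop faster (darker).
ISO: 800 → 1000 → 1250 → 1600 — 1 stop higher (brighter).
Net: +3 2/3 −1/3 +1 = +4 1/3 stops.

4 1/3 stops brighter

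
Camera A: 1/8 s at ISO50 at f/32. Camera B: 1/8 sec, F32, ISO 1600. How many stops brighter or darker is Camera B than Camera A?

5 stops brighter

Aperture: unchanged.
Shutter speed: unchanged.
ISO: 50 → 100 → 200 → 400 → 800 → 1600 — 5 stops raised (brighter).
Net: +5 = +5 stops.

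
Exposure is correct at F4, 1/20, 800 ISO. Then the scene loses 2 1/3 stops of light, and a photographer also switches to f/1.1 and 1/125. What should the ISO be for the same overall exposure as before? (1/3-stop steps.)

ISO 2000

Scene light: 2 1/3 stops darker.
Aperture: f/4 → f/3.5 → f/3.2 → f/2.8 → f/2.5 → f/2.2 → f/2 → f/1.8 → f/1.6 → f/1.4 → f/1.2 → f/1.1 — 3 2/3 stops larger aperture (brighter).
Shutter speed: 1/20 → 1/25 → 1/30 → 1/40 → 1/50 → 1/60 → 1/80 → 1/100 → 1/125 — 2 2/3 stops shorter (darker).
Net so far: 1 1/3 stops darker. ISO: 800 → 1000 → 1250 → 1600 → 2000.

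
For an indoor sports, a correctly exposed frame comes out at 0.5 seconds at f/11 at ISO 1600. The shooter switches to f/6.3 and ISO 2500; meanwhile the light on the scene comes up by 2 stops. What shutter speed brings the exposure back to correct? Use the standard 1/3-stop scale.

1/40s

Scene light: 2 stops brighter.
Aperture: f/11 → f/10 → f/9 → f/8 → f/7.1 → f/6.3 — 1 2/3 stops larger aperture (brighter).
ISO: 1600 → 2000 → 2500 — 2/3 stop higher (brighter).
Net so far: 4 1/3 stops brighter. Shutter speed: 0.5 → 0.4 → 0.3 → 1/4 → 1/5 → 1/6 → 1/8 → 1/10 → 1/13 → 1/15 → 1/20 → 1/25 → 1/30 → 1/40.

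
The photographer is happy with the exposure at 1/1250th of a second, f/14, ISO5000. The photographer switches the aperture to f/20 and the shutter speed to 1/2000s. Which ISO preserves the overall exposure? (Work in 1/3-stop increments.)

ISO 16000

Aperture: f/14 → f/16 → f/18 → f/20 — 1 stop smaller aperture (darker).
Shutter speed: 1/1250 → 1/1600 → 1/2000 — 2/3 stop shorter (darker).
Net change so far: 1 2/3 stops darker. Offset with the ISO: 5000 → 6400 → 8000 → 10000 → 12800 → 16000.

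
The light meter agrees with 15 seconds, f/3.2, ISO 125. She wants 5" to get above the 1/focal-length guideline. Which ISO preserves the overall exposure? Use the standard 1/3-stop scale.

Shutter speed: 15 → 13 → 10 → 8 → 6 → 5 — 1 2/3 stops shorter (darker).
Need 1 2/3 stops brighter from the ISO: 125 → 160 → 200 → 250 → 320 → 400.

ISO 400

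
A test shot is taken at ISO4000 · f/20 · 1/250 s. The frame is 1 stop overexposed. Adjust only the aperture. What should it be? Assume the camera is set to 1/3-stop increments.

f/29

Overexposed by 1 stop → need 1 stop darker.
Aperture: f/20 → f/22 → f/25 → f/29.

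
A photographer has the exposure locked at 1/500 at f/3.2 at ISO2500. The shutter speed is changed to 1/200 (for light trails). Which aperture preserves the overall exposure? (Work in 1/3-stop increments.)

f/5

Shutter speed: 1/500 → 1/400 → 1/320 → 1/250 → 1/200 — 1 1/3 stops slower (brighter).
Need 1 1/3 stops darker from the aperture: f/3.2 → f/3.5 → f/4 → f/4.5 → f/5.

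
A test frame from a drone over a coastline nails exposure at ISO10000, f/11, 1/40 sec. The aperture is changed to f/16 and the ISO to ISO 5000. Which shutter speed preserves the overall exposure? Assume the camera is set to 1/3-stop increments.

Aperture: f/11 → f/13 → f/14 → f/16 — 1 stop smaller aperture (darker).
ISO: 10000 → 8000 → 6400 → 5000 — 1 stop dropped (darker).
Net change so far: 2 stops darker. Offset with the shutter speed: 1/40 → 1/30 → 1/25 → 1/20 → 1/15 → 1/13 → 1/10.

1/10s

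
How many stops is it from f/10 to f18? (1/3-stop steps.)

1 2/3 stops

f/10 → f/11 → f/13 → f/14 → f/16 → f/18 — count the steps: 5 third-stops = 1 2/3 stops.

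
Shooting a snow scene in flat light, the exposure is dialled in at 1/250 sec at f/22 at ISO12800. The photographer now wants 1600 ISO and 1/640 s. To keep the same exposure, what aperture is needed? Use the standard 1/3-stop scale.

f/5

ISO: 12800 → 10000 → 8000 → 6400 → 5000 → 4000 → 3200 → 2500 → 2000 → 1600 — 3 stops dropped (darker).
Shutter speed: 1/250 → 1/320 → 1/400 → 1/500 → 1/640 — 1 1/3 stops shorter (darker).
Net change so far: 4 1/3 stops darker. Offset with the aperture: f/22 → f/20 → f/18 → f/16 → f/14 → f/13 → f/11 → f/10 → f/9 → f/8 → f/7.1 → f/6.3 → f/5.6 → f/5.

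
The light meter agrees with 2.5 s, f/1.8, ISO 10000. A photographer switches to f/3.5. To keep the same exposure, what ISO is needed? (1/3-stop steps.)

ISO 40000

Aperture: f/1.8 → f/2 → f/2.2 → f/2.5 → f/2.8 → f/3.2 → f/3.5 — 2 stops stopped down (darker).
Need 2 stops brighter from the ISO: 10000 → 12800 → 16000 → 20000 → 25600 → 32000 → 40000.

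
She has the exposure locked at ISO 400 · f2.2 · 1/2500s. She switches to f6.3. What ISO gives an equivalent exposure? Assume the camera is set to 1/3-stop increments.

Aperture: f/2.2 → f/2.5 → f/2.8 → f/3.2 → f/3.5 → f/4 → f/4.5 → f/5 → f/5.6 → f/6.3 — 3 stops narrower (darker).
Need 3 stops brighter from the ISO: 400 → 500 → 640 → 800 → 1000 → 1250 → 1600 → 2000 → 2500 → 3200.

ISO 3200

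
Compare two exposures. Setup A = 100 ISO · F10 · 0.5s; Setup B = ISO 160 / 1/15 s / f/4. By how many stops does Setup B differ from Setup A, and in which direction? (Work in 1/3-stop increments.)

Aperture: f/10 → f/9 → f/8 → f/7.1 → f/6.3 → f/5.6 → f/5 → f/4.5 → f/4 — 2 2/3 stops wider (brighter).
Shutter speed: 0.5 → 0.4 → 0.3 → 1/4 → 1/5 → 1/6 → 1/8 → 1/10 → 1/13 → 1/15 — 3 stops shorter (darker).
ISO: 100 → 125 → 160 — 2/3 stop raised (brighter).
Net: +2 2/3 −3 +2/3 = +1/3 stops.

1/3 stop brighter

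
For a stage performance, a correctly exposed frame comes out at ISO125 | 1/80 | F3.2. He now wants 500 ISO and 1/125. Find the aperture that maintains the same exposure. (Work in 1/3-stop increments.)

ISO: 125 → 160 → 200 → 250 → 320 → 400 → 500 — 2 stops higher (brighter).
Shutter speed: 1/80 → 1/100 → 1/125 — 2/3 stop shorter (darker).
Net change so far: 1 1/3 stops brighter. Offset with the aperture: f/3.2 → f/3.5 → f/4 → f/4.5 → f/5.

f/5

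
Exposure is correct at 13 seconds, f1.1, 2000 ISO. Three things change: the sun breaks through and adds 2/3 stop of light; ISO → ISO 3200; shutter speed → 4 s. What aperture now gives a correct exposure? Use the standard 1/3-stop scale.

Scene light: 2/3 stop brighter.
ISO: 2000 → 2500 → 3200 — 2/3 stop higher (brighter).
Shutter speed: 13 → 10 → 8 → 6 → 5 → 4 — 1 2/3 stops shorter (darker).
Net so far: 1/3 stop darker. Aperture: f/1.1 → f/1.0.

f/1.0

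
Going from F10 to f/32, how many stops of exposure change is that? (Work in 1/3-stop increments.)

f/10 → f/11 → f/13 → f/14 → f/16 → f/18 → f/20 → f/22 → f/25 → f/29 → f/32 — count the steps: 10 third-stops = 3 1/3 stops.

3 1/3 stops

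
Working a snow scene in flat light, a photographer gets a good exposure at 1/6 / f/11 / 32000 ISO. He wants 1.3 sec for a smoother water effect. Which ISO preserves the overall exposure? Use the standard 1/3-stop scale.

Shutter speed: 1/6 → 1/5 → 1/4 → 0.3 → 0.4 → 0.5 → 0.6 → 0.8 → 1 → 1.3 — 3 stops longer (brighter).
Need 3 stops darker from the ISO: 32000 → 25600 → 20000 → 16000 → 12800 → 10000 → 8000 → 6400 → 5000 → 4000.

ISO 4000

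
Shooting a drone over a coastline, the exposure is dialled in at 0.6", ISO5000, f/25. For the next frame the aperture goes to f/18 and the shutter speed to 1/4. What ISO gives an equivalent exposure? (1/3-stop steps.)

Aperture: f/25 → f/22 → f/20 → f/18 — 1 stop wider (brighter).
Shutter speed: 0.6 → 0.5 → 0.4 → 0.3 → 1/4 — 1 1/3 stops shorter (darker).
Net change so far: 1/3 stop darker. Offset with the ISO: 5000 → 6400.

ISO 6400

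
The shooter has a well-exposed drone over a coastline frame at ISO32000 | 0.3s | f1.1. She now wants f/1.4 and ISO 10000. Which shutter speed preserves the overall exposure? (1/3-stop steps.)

1.6 s

Aperture: f/1.1 → f/1.2 → f/1.4 — 2/3 stop smaller aperture (darker).
ISO: 32000 → 25600 → 20000 → 16000 → 12800 → 10000 — 1 2/3 stops lower (darker).
Net change so far: 2 1/3 stops darker. Offset with the shutter speed: 0.3 → 0.4 → 0.5 → 0.6 → 0.8 → 1 → 1.3 → 1.6.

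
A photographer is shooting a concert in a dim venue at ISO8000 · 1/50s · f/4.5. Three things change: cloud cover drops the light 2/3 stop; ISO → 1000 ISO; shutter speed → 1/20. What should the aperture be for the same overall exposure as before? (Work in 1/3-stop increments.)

f/2

Scene light: 2/3 stop darker.
ISO: 8000 → 6400 → 5000 → 4000 → 3200 → 2500 → 2000 → 1600 → 1250 → 1000 — 3 stops dropped (darker).
Shutter speed: 1/50 → 1/40 → 1/30 → 1/25 → 1/20 — 1 1/3 stops slower (brighter).
Net so far: 2 1/3 stops darker. Aperture: f/4.5 → f/4 → f/3.5 → f/3.2 → f/2.8 → f/2.5 → f/2.2 → f/2.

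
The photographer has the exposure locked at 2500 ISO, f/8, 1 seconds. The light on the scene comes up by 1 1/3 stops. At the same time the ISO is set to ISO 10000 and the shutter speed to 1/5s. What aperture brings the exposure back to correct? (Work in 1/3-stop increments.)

Scene light: 1 1/3 stops brighter.
ISO: 2500 → 3200 → 4000 → 5000 → 6400 → 8000 → 10000 — 2 stops raised (brighter).
Shutter speed: 1 → 0.8 → 0.6 → 0.5 → 0.4 → 0.3 → 1/4 → 1/5 — 2 1/3 stops shorter (darker).
Net so far: 1 stop brighter. Aperture: f/8 → f/9 → f/10 → f/11.

f/11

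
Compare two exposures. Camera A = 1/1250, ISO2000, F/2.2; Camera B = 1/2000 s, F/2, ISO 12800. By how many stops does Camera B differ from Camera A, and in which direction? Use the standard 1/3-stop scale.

2 1/3 stops brighter

Aperture: f/2.2 → f/2 — 1/3 stop larger aperture (brighter).
Shutter speed: 1/1250 → 1/1600 → 1/2000 — 2/3 stop faster (darker).
ISO: 2000 → 2500 → 3200 → 4000 → 5000 → 6400 → 8000 → 10000 → 12800 — 2 2/3 stops raised (brighter).
Net: +1/3 −2/3 +2 2/3 = +2 1/3 stops.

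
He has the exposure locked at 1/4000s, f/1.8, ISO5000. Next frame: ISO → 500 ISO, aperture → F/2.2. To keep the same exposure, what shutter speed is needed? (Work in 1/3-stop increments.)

ISO: 5000 → 4000 → 3200 → 2500 → 2000 → 1600 → 1250 → 1000 → 800 → 640 → 500 — 3 1/3 stops lower (darker).
Aperture: f/1.8 → f/2 → f/2.2 — 2/3 stop smaller aperture (darker).
Net change so far: 4 stops darker. Offset with the shutter speed: 1/4000 → 1/3200 → 1/2500 → 1/2000 → 1/1600 → 1/1250 → 1/1000 → 1/800 → 1/640 → 1/500 → 1/400 → 1/320 → 1/250.

1/250s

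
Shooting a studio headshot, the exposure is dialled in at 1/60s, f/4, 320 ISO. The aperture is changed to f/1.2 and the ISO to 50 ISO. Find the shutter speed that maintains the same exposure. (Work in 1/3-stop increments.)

Aperture: f/4 → f/3.5 → f/3.2 → f/2.8 → f/2.5 → f/2.2 → f/2 → f/1.8 → f/1.6 → f/1.4 → f/1.2 — 3 1/3 stops opened up (brighter).
ISO: 320 → 250 → 200 → 160 → 125 → 100 → 80 → 64 → 50 — 2 2/3 stops dropped (darker).
Net change so far: 2/3 stop brighter. Offset with the shutter speed: 1/60 → 1/80 → 1/100.

1/100s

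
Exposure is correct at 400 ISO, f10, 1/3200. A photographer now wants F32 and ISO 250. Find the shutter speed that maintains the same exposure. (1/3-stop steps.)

Aperture: f/10 → f/11 → f/13 → f/14 → f/16 → f/18 → f/20 → f/22 → f/25 → f/29 → f/32 — 3 1/3 stops smaller aperture (darker).
ISO: 400 → 320 → 250 — 2/3 stop dropped (darker).
Net change so far: 4 stops darker. Offset with the shutter speed: 1/3200 → 1/2500 → 1/2000 → 1/1600 → 1/1250 → 1/1000 → 1/800 → 1/640 → 1/500 → 1/400 → 1/320 → 1/250 → 1/200.

1/200s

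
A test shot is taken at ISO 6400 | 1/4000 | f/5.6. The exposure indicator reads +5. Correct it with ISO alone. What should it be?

ISO 200

Overexposed by 5 stops → need 5 stops darker.
ISO: 6400 → 3200 → 1600 → 800 → 400 → 200.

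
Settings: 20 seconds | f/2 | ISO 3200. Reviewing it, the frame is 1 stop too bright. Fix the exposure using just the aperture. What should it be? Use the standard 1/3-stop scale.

Overexposed by 1 stop → need 1 stop darker.
Aperture: f/2 → f/2.2 → f/2.5 → f/2.8.

f/2.8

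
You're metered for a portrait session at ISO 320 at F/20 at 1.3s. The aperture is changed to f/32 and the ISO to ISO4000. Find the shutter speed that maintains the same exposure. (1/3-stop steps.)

1/4s

Aperture: f/20 → f/22 → f/25 → f/29 → f/32 — 1 1/3 stops stopped down (darker).
ISO: 320 → 400 → 500 → 640 → 800 → 1000 → 1250 → 1600 → 2000 → 2500 → 3200 → 4000 — 3 2/3 stops higher (brighter).
Net change so far: 2 1/3 stops brighter. Offset with the shutter speed: 1.3 → 1 → 0.8 → 0.6 → 0.5 → 0.4 → 0.3 → 1/4.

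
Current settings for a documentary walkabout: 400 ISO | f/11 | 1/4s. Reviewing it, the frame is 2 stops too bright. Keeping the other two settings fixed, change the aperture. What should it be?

Overexposed by 2 stops → need 2 stops darker.
Aperture: f/11 → f/16 → f/22.

f/22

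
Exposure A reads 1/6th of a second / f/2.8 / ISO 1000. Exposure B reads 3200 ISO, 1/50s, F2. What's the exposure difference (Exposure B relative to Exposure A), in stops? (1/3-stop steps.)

1/3 stop darker

Aperture: f/2.8 → f/2.5 → f/2.2 → f/2 — 1 stop wider (brighter).
Shutter speed: 1/6 → 1/8 → 1/10 → 1/13 → 1/15 → 1/20 → 1/25 → 1/30 → 1/40 → 1/50 — 3 stops faster (darker).
ISO: 1000 → 1250 → 1600 → 2000 → 2500 → 3200 — 1 2/3 stops higher (brighter).
Net: +1 −3 +1 2/3 = −1/3 stops.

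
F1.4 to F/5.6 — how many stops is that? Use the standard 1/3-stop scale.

f/1.4 → f/1.6 → f/1.8 → f/2 → f/2.2 → f/2.5 → f/2.8 → f/3.2 → f/3.5 → f/4 → f/4.5 → f/5 → f/5.6 — count the steps: 12 third-stops = 4 stops.

4 stops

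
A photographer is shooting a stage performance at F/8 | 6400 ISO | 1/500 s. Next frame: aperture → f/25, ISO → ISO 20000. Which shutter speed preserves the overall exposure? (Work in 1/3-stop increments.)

Aperture: f/8 → f/9 → f/10 → f/11 → f/13 → f/14 → f/16 → f/18 → f/20 → f/22 → f/25 — 3 1/3 stops stopped down (darker).
ISO: 6400 → 8000 → 10000 → 12800 → 16000 → 20000 — 1 2/3 stops raised (brighter).
Net change so far: 1 2/3 stops darker. Offset with the shutter speed: 1/500 → 1/400 → 1/320 → 1/250 → 1/200 → 1/160.

1/160s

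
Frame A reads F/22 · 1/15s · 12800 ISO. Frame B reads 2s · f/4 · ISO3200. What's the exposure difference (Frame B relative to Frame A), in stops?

8 stops brighter

Aperture: f/22 → f/16 → f/11 → f/8 → f/5.6 → f/4 — 5 stops wider (brighter).
Shutter speed: 1/15 → 1/8 → 1/4 → 1/2 → 1 → 2 — 5 stops longer (brighter).
ISO: 12800 → 6400 → 3200 — 2 stops dropped (darker).
Net: +5 +5 −2 = +8 stops.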